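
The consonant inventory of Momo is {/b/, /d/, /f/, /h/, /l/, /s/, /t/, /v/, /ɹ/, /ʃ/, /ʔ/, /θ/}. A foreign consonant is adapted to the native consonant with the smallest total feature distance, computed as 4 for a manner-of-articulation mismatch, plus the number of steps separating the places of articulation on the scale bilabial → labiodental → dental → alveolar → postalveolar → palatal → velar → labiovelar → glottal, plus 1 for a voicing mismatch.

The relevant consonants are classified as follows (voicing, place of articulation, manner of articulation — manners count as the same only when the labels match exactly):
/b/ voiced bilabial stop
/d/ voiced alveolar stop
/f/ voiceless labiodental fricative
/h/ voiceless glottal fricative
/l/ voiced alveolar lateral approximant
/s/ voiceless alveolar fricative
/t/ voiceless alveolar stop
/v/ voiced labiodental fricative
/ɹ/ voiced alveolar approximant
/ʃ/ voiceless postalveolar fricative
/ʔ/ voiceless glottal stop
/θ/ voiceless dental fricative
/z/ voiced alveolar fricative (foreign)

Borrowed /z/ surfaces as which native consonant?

s

/s/ is closest: same manner (fricative), place distance 0 (alveolar→alveolar), voicing differs (+1); total 1. Next closest is /v/ at distance 2.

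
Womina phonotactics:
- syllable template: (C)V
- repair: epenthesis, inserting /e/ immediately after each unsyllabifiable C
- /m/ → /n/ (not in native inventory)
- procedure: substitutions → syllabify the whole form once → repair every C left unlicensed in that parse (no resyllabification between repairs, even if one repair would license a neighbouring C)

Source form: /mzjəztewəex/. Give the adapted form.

Substitution: /m/ → /n/, giving /nzjəztewəex/.
The consonants /n/, /z/, /z/, /x/ cannot be parsed into a legal (C)V syllable (no codas are permitted; onsets are limited to one consonant).
Each unlicensed consonant becomes the onset of a new syllable: /n/ → /ne/, /z/ → /ze/, /z/ → /ze/, /x/ → /xe/.

nezejəzetewəexe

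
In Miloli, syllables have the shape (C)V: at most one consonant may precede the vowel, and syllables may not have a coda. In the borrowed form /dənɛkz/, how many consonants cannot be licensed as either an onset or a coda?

Under (C)V, the unsyllabifiable consonants are /k/, /z/ (no codas are permitted; onsets are limited to one consonant).

2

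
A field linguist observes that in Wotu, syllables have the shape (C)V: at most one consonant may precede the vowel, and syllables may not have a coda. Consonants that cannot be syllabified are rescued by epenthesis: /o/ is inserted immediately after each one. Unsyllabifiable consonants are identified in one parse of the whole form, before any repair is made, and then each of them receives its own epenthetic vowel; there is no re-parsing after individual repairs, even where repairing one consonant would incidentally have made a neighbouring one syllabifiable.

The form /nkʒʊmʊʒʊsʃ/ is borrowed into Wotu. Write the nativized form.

nokoʒʊmʊʒʊsoʃo

Syllabifying with onset maximization leaves /n/, /k/, /s/, /ʃ/ stranded (no codas are permitted; onsets are limited to one consonant).
Epenthesis after each stranded consonant: /n/ → /no/, /k/ → /ko/, /s/ → /so/, /ʃ/ → /ʃo/.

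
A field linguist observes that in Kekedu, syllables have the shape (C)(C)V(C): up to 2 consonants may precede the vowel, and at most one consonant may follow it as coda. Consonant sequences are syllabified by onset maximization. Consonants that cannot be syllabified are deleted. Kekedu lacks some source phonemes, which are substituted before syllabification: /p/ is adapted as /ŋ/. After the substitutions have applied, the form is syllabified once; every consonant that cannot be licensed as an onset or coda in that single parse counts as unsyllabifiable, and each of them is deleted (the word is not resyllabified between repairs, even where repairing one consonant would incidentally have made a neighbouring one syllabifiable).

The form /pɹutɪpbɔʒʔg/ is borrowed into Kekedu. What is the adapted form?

ŋɹutɪŋbɔʒ

Substitution: /p/ → /ŋ/, giving /ŋɹutɪŋbɔʒʔg/.
Under (C)(C)V(C), the unsyllabifiable consonants are /ʔ/, /g/ (at most one coda consonant is licensed; onsets may contain at most 2 consonants).
Deletion applies to /ʔ/, /g/.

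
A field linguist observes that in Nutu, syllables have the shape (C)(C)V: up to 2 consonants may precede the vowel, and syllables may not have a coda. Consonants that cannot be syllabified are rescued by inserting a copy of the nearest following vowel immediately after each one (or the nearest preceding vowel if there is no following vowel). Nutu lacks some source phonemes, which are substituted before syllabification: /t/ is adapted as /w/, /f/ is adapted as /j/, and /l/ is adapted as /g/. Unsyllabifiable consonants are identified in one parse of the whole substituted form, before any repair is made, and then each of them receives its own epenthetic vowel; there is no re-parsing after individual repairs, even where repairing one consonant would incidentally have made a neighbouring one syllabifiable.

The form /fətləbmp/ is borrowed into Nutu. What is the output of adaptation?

jəwgəbəməpə

Substitution: /f/ → /j/, /t/ → /w/, /l/ → /g/, giving /jəwgəbmp/.
Syllabifying with onset maximization leaves /b/, /m/, /p/ stranded (no codas are permitted; onsets may contain at most 2 consonants).
Inserting the epenthetic vowel yields /b/ → /bə/, /m/ → /mə/, /p/ → /pə/.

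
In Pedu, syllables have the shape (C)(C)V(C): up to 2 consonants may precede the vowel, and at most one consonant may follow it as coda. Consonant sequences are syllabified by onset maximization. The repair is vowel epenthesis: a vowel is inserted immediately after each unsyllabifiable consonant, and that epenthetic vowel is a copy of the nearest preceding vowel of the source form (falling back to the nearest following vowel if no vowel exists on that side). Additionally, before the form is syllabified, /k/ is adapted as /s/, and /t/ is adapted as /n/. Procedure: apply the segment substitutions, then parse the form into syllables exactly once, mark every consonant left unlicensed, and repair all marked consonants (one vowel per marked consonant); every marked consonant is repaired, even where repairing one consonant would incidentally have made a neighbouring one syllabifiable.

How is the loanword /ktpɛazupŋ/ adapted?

Substitution: /k/ → /s/, /t/ → /n/, giving /snpɛazupŋ/.
The consonants /s/, /ŋ/ cannot be parsed into a legal (C)(C)V(C) syllable (at most one coda consonant is licensed; onsets may contain at most 2 consonants).
Inserting the epenthetic vowel yields /s/ → /sɛ/, /ŋ/ → /ŋu/.

sɛnpɛazupŋu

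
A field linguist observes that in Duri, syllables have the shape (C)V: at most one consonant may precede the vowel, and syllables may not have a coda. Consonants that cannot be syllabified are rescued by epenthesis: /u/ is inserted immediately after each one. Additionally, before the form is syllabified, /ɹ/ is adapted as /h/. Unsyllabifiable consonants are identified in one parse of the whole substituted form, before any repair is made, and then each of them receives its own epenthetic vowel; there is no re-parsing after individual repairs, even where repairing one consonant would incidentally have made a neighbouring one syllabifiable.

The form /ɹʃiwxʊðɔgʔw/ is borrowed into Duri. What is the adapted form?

Substitution: /ɹ/ → /h/, giving /hʃiwxʊðɔgʔw/.
Under (C)V, the unsyllabifiable consonants are /h/, /w/, /g/, /ʔ/, /w/ (no codas are permitted; onsets are limited to one consonant).
Inserting the epenthetic vowel yields /h/ → /hu/, /w/ → /wu/, /g/ → /gu/, /ʔ/ → /ʔu/, /w/ → /wu/.

huʃiwuxʊðɔguʔuwu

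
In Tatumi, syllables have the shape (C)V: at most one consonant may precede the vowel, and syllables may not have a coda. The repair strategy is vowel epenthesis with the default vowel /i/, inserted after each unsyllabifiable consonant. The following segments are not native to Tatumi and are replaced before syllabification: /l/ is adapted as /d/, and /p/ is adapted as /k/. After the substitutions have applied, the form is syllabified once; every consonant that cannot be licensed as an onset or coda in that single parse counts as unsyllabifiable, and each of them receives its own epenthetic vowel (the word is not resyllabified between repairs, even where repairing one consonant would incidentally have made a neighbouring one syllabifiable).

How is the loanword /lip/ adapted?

diki

Substitution: /l/ → /d/, /p/ → /k/, giving /dik/.
Syllabifying with onset maximization leaves /k/ stranded (no codas are permitted; onsets are limited to one consonant).
Inserting the epenthetic vowel yields /k/ → /ki/.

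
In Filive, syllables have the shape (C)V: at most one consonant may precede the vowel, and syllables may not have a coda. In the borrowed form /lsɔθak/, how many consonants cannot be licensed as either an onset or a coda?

2

The consonants /l/, /k/ cannot be parsed into a legal (C)V syllable (no codas are permitted; onsets are limited to one consonant).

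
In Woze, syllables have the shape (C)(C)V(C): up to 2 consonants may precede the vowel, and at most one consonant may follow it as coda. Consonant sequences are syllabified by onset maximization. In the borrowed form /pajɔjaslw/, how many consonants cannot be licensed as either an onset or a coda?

Under (C)(C)V(C), the unsyllabifiable consonants are /l/, /w/ (at most one coda consonant is licensed; onsets may contain at most 2 consonants).

2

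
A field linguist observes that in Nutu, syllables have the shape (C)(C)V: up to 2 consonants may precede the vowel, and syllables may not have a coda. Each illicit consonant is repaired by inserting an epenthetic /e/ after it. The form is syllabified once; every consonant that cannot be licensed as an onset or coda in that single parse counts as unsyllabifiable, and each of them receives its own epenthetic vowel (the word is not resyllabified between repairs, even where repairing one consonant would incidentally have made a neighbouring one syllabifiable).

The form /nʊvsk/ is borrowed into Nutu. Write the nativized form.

The consonants /v/, /s/, /k/ cannot be parsed into a legal (C)(C)V syllable (no codas are permitted; onsets may contain at most 2 consonants).
Each unlicensed consonant becomes the onset of a new syllable: /v/ → /ve/, /s/ → /se/, /k/ → /ke/.

nʊveseke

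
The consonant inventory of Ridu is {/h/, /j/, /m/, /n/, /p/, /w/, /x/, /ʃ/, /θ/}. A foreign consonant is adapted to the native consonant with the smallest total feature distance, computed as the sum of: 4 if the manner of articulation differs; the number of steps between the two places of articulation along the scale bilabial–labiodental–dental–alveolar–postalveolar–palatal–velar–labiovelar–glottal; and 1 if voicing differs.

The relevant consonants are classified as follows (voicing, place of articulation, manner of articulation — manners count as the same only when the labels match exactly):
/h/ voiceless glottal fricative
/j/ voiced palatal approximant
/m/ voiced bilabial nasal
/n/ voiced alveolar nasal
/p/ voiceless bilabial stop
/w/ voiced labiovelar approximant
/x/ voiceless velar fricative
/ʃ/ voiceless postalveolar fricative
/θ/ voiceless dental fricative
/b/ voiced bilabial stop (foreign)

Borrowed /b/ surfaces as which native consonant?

/p/ is closest: same manner (stop), place distance 0 (bilabial→bilabial), voicing differs (+1); total 1. Next closest is /m/ at distance 4.

p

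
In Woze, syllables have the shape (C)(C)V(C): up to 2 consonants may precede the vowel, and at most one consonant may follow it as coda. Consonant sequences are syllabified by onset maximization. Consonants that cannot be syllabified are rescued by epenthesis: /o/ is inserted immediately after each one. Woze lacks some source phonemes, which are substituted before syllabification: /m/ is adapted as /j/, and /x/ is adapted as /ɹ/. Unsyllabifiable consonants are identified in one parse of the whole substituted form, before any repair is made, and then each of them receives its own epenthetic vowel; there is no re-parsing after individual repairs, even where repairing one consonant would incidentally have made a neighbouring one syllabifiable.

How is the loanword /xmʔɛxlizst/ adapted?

ɹojʔɛɹlizsoto

Substitution: /x/ → /ɹ/, /m/ → /j/, giving /ɹjʔɛɹlizst/.
The consonants /ɹ/, /s/, /t/ cannot be parsed into a legal (C)(C)V(C) syllable (at most one coda consonant is licensed; onsets may contain at most 2 consonants).
Epenthesis after each stranded consonant: /ɹ/ → /ɹo/, /s/ → /so/, /t/ → /to/.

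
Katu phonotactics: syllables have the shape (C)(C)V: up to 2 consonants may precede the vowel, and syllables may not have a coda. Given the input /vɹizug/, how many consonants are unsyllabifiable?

Syllabifying with onset maximization leaves /g/ stranded (no codas are permitted; onsets may contain at most 2 consonants).

1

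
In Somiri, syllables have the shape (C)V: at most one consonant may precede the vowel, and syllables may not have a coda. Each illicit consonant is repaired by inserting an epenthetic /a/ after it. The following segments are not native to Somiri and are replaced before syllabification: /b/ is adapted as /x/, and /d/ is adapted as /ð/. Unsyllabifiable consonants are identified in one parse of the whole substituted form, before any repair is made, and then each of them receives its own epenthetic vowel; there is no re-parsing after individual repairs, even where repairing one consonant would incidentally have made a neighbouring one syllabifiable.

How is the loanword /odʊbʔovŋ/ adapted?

oðʊxaʔovaŋa

Substitution: /d/ → /ð/, /b/ → /x/, giving /oðʊxʔovŋ/.
Under (C)V, the unsyllabifiable consonants are /x/, /v/, /ŋ/ (no codas are permitted; onsets are limited to one consonant).
Epenthesis after each stranded consonant: /x/ → /xa/, /v/ → /va/, /ŋ/ → /ŋa/.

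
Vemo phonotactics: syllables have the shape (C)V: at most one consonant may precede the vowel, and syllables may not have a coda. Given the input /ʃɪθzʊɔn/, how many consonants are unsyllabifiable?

Syllabifying with onset maximization leaves /θ/, /n/ stranded (no codas are permitted; onsets are limited to one consonant).

2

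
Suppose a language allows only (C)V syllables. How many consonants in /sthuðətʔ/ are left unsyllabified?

4

Syllabifying with onset maximization leaves /s/, /t/, /t/, /ʔ/ stranded (no codas are permitted; onsets are limited to one consonant).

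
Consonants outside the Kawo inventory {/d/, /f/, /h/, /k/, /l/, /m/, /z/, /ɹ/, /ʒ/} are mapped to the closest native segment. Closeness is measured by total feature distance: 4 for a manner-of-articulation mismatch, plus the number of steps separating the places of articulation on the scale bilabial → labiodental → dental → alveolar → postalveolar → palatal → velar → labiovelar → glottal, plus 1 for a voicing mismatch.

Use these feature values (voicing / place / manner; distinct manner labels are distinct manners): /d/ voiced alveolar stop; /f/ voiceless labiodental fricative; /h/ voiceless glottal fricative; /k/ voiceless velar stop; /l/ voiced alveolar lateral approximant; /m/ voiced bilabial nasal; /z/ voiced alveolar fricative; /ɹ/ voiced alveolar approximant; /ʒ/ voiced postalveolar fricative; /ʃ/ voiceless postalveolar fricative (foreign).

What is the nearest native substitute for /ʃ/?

ʒ

/ʒ/ is closest: same manner (fricative), place distance 0 (postalveolar→postalveolar), voicing differs (+1); total 1. Next closest is /z/ at distance 2.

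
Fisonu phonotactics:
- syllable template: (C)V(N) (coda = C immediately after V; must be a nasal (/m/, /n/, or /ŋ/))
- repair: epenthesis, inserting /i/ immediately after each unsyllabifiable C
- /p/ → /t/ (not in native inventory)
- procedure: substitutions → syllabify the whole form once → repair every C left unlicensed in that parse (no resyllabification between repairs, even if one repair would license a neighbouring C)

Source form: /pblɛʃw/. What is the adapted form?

tibilɛʃiwi

Substitution: /p/ → /t/, giving /tblɛʃw/.
Under (C)V(N), the unsyllabifiable consonants are /t/, /b/, /ʃ/, /w/ (only a nasal (/m/, /n/, or /ŋ/) is licensed in coda position; onsets are limited to one consonant).
Each unlicensed consonant becomes the onset of a new syllable: /t/ → /ti/, /b/ → /bi/, /ʃ/ → /ʃi/, /w/ → /wi/.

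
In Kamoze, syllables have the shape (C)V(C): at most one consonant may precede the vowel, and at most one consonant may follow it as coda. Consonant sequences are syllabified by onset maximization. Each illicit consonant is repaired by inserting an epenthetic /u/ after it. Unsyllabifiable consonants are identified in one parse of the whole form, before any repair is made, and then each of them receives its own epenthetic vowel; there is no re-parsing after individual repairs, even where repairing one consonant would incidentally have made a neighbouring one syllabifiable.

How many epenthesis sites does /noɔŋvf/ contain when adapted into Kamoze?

The unsyllabifiable consonants are /v/, /f/; each receives one epenthetic vowel.

2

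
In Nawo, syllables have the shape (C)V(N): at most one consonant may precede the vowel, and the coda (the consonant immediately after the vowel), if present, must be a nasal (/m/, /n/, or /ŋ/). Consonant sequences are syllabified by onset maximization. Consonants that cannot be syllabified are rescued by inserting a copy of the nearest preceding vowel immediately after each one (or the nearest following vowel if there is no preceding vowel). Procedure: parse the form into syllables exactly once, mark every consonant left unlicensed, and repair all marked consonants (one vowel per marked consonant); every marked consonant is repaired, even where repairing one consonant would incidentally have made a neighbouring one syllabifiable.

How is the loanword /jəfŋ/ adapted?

jəfəŋə

The consonants /f/, /ŋ/ cannot be parsed into a legal (C)V(N) syllable (only a nasal (/m/, /n/, or /ŋ/) is licensed in coda position; onsets are limited to one consonant).
Epenthesis after each stranded consonant: /f/ → /fə/, /ŋ/ → /ŋə/.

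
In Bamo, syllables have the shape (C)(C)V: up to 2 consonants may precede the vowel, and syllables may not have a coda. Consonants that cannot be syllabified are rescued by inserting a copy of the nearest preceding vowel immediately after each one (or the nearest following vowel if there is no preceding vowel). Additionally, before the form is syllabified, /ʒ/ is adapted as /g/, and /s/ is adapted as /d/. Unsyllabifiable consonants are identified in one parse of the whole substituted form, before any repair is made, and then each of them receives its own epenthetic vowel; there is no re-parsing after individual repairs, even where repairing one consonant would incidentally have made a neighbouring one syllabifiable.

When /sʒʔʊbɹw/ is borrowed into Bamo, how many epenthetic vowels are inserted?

4

After substitution the input is /dgʔʊbɹw/.
The unsyllabifiable consonants are /d/, /b/, /ɹ/, /w/; each receives one epenthetic vowel.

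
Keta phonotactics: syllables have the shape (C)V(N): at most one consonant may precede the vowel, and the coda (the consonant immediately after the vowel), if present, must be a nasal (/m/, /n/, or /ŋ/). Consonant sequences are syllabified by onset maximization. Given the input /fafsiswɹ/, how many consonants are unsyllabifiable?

Under (C)V(N), the unsyllabifiable consonants are /f/, /s/, /w/, /ɹ/ (only a nasal (/m/, /n/, or /ŋ/) is licensed in coda position; onsets are limited to one consonant).

4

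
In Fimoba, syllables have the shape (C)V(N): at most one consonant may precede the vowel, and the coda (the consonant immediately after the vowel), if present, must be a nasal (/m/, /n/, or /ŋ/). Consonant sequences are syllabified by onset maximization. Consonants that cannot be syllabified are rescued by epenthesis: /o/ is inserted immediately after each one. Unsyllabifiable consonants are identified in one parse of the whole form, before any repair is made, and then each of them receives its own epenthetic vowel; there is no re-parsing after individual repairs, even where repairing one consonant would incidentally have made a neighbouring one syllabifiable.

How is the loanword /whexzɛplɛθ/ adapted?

Syllabifying with onset maximization leaves /w/, /x/, /p/, /θ/ stranded (only a nasal (/m/, /n/, or /ŋ/) is licensed in coda position; onsets are limited to one consonant).
Inserting the epenthetic vowel yields /w/ → /wo/, /x/ → /xo/, /p/ → /po/, /θ/ → /θo/.

wohexozɛpolɛθo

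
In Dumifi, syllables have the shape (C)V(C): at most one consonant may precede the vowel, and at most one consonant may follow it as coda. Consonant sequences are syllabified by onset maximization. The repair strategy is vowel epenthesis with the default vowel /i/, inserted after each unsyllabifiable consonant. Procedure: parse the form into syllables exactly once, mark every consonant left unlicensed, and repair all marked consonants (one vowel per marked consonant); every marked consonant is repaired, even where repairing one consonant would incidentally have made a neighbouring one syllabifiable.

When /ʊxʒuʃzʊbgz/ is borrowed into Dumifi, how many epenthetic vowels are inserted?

2

The unsyllabifiable consonants are /g/, /z/; each receives one epenthetic vowel.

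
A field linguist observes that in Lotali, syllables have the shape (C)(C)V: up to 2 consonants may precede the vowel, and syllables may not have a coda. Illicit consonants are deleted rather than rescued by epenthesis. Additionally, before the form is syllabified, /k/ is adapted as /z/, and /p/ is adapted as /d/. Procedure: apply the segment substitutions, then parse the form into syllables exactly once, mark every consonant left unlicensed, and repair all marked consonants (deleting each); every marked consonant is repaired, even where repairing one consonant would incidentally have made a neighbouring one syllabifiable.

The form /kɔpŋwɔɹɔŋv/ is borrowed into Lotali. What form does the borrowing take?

zɔŋwɔɹɔ

Substitution: /k/ → /z/, /p/ → /d/, giving /zɔdŋwɔɹɔŋv/.
Syllabifying with onset maximization leaves /d/, /ŋ/, /v/ stranded (no codas are permitted; onsets may contain at most 2 consonants).
Deletion applies to /d/, /ŋ/, /v/.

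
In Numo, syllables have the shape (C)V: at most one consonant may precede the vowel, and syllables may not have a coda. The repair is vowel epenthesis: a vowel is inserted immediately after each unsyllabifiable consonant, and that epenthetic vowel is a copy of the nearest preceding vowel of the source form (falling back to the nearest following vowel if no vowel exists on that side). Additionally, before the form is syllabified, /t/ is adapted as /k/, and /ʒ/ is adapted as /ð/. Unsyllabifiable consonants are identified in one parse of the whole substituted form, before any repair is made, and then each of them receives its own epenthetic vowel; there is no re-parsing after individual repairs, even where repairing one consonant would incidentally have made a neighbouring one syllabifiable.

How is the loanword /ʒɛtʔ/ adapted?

Substitution: /ʒ/ → /ð/, /t/ → /k/, giving /ðɛkʔ/.
The consonants /k/, /ʔ/ cannot be parsed into a legal (C)V syllable (no codas are permitted; onsets are limited to one consonant).
Inserting the epenthetic vowel yields /k/ → /kɛ/, /ʔ/ → /ʔɛ/.

ðɛkɛʔɛ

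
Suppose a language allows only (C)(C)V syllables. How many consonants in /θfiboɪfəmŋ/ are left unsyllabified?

2

The consonants /m/, /ŋ/ cannot be parsed into a legal (C)(C)V syllable (no codas are permitted; onsets may contain at most 2 consonants).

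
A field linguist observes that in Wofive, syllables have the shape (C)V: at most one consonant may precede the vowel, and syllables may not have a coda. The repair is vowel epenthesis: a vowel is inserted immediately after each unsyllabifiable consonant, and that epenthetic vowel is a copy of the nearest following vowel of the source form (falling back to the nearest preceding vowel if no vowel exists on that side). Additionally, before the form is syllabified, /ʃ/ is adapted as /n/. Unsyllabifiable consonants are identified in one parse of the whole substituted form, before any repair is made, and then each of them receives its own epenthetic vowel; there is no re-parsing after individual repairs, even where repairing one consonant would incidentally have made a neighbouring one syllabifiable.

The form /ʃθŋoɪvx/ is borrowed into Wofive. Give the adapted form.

Substitution: /ʃ/ → /n/, giving /nθŋoɪvx/.
The consonants /n/, /θ/, /v/, /x/ cannot be parsed into a legal (C)V syllable (no codas are permitted; onsets are limited to one consonant).
Epenthesis after each stranded consonant: /n/ → /no/, /θ/ → /θo/, /v/ → /vɪ/, /x/ → /xɪ/.

noθoŋoɪvɪxɪ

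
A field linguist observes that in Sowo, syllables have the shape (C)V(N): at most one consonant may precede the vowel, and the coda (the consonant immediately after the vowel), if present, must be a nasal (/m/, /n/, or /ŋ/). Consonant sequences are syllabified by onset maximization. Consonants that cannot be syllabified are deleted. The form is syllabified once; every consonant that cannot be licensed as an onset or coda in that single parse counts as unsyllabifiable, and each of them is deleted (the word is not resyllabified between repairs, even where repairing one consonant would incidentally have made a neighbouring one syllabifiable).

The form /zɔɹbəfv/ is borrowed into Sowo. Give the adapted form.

Under (C)V(N), the unsyllabifiable consonants are /ɹ/, /f/, /v/ (only a nasal (/m/, /n/, or /ŋ/) is licensed in coda position; onsets are limited to one consonant).
Each unlicensed consonant is deleted: /ɹ/, /f/, /v/.

zɔbə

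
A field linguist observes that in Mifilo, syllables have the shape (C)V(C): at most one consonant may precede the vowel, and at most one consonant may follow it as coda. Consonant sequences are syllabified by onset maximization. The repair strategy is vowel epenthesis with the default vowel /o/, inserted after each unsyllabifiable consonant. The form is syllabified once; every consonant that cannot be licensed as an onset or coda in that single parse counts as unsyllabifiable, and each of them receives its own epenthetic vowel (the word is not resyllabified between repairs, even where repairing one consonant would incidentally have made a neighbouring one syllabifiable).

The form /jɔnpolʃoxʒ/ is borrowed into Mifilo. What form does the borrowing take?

jɔnpolʃoxʒo

The consonants /ʒ/ cannot be parsed into a legal (C)V(C) syllable (at most one coda consonant is licensed; onsets are limited to one consonant).
Epenthesis after each stranded consonant: /ʒ/ → /ʒo/.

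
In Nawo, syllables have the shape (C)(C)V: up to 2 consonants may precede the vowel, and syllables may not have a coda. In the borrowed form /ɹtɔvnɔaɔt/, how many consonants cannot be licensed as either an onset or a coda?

1

Under (C)(C)V, the unsyllabifiable consonants are /t/ (no codas are permitted; onsets may contain at most 2 consonants).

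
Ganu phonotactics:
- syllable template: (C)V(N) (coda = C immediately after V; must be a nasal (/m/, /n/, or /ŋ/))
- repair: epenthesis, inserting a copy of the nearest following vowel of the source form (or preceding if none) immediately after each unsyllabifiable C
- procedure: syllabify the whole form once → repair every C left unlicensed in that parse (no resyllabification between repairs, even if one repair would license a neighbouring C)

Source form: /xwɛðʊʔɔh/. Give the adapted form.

The consonants /x/, /h/ cannot be parsed into a legal (C)V(N) syllable (only a nasal (/m/, /n/, or /ŋ/) is licensed in coda position; onsets are limited to one consonant).
Each unlicensed consonant becomes the onset of a new syllable: /x/ → /xɛ/, /h/ → /hɔ/.

xɛwɛðʊʔɔhɔ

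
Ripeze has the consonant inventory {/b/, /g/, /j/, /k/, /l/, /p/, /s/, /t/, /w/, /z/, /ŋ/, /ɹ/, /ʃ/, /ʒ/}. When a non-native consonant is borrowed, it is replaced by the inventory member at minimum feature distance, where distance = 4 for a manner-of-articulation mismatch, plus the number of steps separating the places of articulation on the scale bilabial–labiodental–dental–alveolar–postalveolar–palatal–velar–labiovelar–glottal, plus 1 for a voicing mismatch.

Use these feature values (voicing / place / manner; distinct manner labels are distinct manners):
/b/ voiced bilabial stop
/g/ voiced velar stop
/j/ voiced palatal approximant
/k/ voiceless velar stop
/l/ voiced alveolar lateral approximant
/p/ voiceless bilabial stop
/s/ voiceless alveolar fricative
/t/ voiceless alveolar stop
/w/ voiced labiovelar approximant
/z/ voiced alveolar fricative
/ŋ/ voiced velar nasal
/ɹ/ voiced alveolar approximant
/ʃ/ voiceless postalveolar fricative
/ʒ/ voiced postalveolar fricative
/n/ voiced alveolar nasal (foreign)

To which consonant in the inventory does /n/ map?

/ŋ/ is closest: same manner (nasal), place distance 3 (alveolar→velar), same voicing; total 3. Next closest is /l/ at distance 4.

ŋ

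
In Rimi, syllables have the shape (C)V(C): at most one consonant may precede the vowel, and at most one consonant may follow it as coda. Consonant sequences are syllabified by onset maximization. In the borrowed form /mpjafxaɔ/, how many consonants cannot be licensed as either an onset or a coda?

2

Syllabifying with onset maximization leaves /m/, /p/ stranded (at most one coda consonant is licensed; onsets are limited to one consonant).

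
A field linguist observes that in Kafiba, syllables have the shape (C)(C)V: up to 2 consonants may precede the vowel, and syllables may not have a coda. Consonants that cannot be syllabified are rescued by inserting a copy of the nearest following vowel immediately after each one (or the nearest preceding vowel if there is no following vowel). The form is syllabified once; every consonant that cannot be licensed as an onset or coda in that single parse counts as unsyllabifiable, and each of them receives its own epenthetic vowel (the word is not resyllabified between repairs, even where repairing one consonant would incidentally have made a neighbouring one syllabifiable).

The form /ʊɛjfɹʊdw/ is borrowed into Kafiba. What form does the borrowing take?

ʊɛjʊfɹʊdʊwʊ

The consonants /j/, /d/, /w/ cannot be parsed into a legal (C)(C)V syllable (no codas are permitted; onsets may contain at most 2 consonants).
Each unlicensed consonant becomes the onset of a new syllable: /j/ → /jʊ/, /d/ → /dʊ/, /w/ → /wʊ/.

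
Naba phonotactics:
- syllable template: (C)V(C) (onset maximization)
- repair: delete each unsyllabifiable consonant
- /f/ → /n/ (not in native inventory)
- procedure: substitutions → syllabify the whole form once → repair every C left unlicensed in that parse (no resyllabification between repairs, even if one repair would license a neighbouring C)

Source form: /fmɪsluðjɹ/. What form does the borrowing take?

mɪsluð

Substitution: /f/ → /n/, giving /nmɪsluðjɹ/.
Under (C)V(C), the unsyllabifiable consonants are /n/, /j/, /ɹ/ (at most one coda consonant is licensed; onsets are limited to one consonant).
Each unlicensed consonant is deleted: /n/, /j/, /ɹ/.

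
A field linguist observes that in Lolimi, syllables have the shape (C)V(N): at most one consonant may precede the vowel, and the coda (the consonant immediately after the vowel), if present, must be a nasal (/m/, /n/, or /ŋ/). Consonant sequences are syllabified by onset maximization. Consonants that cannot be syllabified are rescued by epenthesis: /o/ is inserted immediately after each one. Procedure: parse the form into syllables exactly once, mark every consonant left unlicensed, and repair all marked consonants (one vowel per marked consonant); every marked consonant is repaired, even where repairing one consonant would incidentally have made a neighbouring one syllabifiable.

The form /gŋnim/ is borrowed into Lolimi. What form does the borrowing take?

The consonants /g/, /ŋ/ cannot be parsed into a legal (C)V(N) syllable (only a nasal (/m/, /n/, or /ŋ/) is licensed in coda position; onsets are limited to one consonant).
Inserting the epenthetic vowel yields /g/ → /go/, /ŋ/ → /ŋo/.

goŋonim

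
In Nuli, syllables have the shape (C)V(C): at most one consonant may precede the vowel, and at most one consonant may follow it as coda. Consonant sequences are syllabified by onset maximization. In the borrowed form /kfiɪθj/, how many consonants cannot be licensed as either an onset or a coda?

Under (C)V(C), the unsyllabifiable consonants are /k/, /j/ (at most one coda consonant is licensed; onsets are limited to one consonant).

2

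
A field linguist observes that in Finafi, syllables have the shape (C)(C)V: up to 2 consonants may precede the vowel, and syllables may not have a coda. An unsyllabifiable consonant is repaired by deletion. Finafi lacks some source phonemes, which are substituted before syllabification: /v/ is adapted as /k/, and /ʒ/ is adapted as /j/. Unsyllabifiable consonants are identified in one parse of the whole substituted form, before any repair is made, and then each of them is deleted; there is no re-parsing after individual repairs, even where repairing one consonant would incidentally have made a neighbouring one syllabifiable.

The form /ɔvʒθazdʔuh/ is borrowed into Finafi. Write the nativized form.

Substitution: /v/ → /k/, /ʒ/ → /j/, giving /ɔkjθazdʔuh/.
Under (C)(C)V, the unsyllabifiable consonants are /k/, /z/, /h/ (no codas are permitted; onsets may contain at most 2 consonants).
Each unlicensed consonant is deleted: /k/, /z/, /h/.

ɔjθadʔu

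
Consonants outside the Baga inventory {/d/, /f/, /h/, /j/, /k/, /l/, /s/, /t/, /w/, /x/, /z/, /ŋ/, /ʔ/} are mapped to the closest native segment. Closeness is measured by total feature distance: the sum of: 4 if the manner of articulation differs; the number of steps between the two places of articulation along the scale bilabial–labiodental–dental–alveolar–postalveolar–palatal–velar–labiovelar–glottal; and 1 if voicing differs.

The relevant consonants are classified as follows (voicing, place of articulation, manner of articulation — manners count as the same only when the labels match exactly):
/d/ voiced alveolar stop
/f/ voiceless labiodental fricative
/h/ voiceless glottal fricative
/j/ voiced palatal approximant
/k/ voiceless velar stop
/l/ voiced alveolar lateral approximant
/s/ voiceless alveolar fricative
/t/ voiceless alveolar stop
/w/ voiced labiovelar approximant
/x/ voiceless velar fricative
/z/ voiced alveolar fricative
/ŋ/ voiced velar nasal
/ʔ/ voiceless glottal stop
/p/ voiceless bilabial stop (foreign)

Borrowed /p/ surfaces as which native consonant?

t

/t/ is closest: same manner (stop), place distance 3 (bilabial→alveolar), same voicing; total 3. Next closest is /d/ at distance 4.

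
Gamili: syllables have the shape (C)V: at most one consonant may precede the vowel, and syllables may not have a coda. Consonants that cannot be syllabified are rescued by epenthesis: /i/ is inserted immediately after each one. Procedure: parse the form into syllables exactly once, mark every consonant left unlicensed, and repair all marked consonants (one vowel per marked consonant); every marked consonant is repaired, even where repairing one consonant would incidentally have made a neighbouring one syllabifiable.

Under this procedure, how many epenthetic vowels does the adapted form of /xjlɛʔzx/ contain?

5

The unsyllabifiable consonants are /x/, /j/, /ʔ/, /z/, /x/; each receives one epenthetic vowel.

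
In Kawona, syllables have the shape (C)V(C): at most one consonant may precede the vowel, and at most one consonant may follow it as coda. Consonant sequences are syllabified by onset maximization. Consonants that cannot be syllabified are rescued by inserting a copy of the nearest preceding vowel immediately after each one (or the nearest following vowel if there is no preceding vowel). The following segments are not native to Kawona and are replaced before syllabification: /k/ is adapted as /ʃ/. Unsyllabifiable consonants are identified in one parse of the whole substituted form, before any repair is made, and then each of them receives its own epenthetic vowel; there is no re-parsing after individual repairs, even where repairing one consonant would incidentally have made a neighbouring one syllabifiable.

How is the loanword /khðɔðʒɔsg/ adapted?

ʃɔhɔðɔðʒɔsgɔ

Substitution: /k/ → /ʃ/, giving /ʃhðɔðʒɔsg/.
Under (C)V(C), the unsyllabifiable consonants are /ʃ/, /h/, /g/ (at most one coda consonant is licensed; onsets are limited to one consonant).
Epenthesis after each stranded consonant: /ʃ/ → /ʃɔ/, /h/ → /hɔ/, /g/ → /gɔ/.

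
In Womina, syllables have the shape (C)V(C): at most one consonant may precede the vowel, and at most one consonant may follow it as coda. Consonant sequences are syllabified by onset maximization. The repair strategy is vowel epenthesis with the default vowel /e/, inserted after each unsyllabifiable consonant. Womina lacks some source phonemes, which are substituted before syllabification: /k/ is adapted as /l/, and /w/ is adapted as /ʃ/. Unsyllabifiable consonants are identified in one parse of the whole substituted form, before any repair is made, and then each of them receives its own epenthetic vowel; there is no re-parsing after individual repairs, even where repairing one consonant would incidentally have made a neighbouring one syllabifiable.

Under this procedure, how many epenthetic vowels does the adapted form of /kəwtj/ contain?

After substitution the input is /ləʃtj/.
The unsyllabifiable consonants are /t/, /j/; each receives one epenthetic vowel.

2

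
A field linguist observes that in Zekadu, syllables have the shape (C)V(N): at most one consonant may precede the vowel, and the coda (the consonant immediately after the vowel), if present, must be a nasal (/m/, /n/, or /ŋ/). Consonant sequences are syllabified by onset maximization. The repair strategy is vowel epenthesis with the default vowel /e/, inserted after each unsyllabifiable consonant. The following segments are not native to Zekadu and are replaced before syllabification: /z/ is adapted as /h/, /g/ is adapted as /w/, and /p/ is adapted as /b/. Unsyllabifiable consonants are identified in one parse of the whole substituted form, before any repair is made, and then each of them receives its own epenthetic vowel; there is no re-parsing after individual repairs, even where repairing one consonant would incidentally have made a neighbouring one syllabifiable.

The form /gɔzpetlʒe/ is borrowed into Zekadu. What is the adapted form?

Substitution: /g/ → /w/, /z/ → /h/, /p/ → /b/, giving /wɔhbetlʒe/.
Syllabifying with onset maximization leaves /h/, /t/, /l/ stranded (only a nasal (/m/, /n/, or /ŋ/) is licensed in coda position; onsets are limited to one consonant).
Each unlicensed consonant becomes the onset of a new syllable: /h/ → /he/, /t/ → /te/, /l/ → /le/.

wɔhebeteleʒe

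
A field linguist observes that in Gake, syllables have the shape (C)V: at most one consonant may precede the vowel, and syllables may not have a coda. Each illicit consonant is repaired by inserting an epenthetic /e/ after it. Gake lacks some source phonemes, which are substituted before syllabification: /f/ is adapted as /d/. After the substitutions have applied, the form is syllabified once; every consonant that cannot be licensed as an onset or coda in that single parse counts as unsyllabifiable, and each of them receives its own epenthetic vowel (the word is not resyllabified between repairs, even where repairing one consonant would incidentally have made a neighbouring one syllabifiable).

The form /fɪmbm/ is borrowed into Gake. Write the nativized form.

dɪmebeme

Substitution: /f/ → /d/, giving /dɪmbm/.
The consonants /m/, /b/, /m/ cannot be parsed into a legal (C)V syllable (no codas are permitted; onsets are limited to one consonant).
Each unlicensed consonant becomes the onset of a new syllable: /m/ → /me/, /b/ → /be/, /m/ → /me/.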